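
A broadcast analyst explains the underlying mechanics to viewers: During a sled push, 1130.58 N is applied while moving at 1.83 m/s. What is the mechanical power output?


P = F * v
P = 1130.58 * 1.83
P = 2068.9614 W

2068.9614 W


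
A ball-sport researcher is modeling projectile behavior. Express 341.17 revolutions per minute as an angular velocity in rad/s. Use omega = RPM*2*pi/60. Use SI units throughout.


omega = RPM * 2 * pi / 60
omega = 341.17 * 2 * 3.14159 / 60
omega = 2143.6343 / 60 = 35.7272 rad/s

35.7272 rad/s


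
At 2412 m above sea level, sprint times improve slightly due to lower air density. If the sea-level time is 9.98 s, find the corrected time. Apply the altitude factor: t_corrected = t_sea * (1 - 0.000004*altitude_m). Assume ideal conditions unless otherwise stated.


Correction factor = 1 - 0.000004 * 2412 = 0.990352
t_corrected = t_sea * factor = 9.98 * 0.990352
t_corrected = 9.8837 s

9.8837 s


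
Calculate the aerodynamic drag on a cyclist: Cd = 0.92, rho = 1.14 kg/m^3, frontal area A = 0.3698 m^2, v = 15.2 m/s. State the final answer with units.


Fd = 0.5 * Cd * rho * A * v^2
Fd = 0.5 * 0.92 * 1.14 * 0.3698 * 15.2^2
v^2 = 231.04
Fd = 0.5 * 0.92 * 1.14 * 0.3698 * 231.04 = 44.804 N

44.804 N


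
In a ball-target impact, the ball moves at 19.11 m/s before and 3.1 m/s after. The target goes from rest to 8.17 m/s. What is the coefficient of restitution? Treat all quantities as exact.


e = (v2_after - v1_after) / (v1_before - v2_before)
Numerator = 8.17 - 3.1 = 5.07
Denominator = 19.11 - 0 = 19.11
e = 5.07 / 19.11 = 0.2653

0.2653


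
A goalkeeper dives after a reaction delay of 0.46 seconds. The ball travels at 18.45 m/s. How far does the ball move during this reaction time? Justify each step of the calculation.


d = v * t
d = 18.45 * 0.46
d = 8.487 m

8.487 m


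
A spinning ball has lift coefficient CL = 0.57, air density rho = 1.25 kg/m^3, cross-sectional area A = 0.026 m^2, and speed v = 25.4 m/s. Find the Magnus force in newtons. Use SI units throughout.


FM = 0.5 * CL * rho * A * v^2
FM = 0.5 * 0.57 * 1.25 * 0.026 * 25.4^2
v^2 = 645.16
FM = 0.5 * 0.57 * 1.25 * 0.026 * 645.16 = 5.9758 N

5.9758 N


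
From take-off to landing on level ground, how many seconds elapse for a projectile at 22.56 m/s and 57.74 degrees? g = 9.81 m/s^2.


T = 2*v*sin(theta)/g
sin(theta) = sin(57.74 deg) = 0.8456
T = 2*22.56*0.8456 / 9.81
T = 38.155 / 9.81 = 3.8894 s

3.8894 s


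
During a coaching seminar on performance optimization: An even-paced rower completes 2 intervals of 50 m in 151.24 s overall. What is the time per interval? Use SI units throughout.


Split time = total_time / n_laps = 151.24 / 2
Split time = 75.62 s per lap

75.62 s


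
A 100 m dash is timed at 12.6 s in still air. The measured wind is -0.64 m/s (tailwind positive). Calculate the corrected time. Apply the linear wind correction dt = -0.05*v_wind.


dt = -0.05 * v_wind = -0.05 * -0.64 = 0.032 s
t_corrected = t_still + dt = 12.6 + (0.032)
t_corrected = 12.632 s

12.632 s


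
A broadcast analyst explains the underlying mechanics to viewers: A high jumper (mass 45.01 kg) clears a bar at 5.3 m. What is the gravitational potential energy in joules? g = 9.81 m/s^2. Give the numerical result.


PE = m * g * h
PE = 45.01 * 9.81 * 5.3
PE = 441.5481 * 5.3 = 2340.2049 J

2340.2049 J


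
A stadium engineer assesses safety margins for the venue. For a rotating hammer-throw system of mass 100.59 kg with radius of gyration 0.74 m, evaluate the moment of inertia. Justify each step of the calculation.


I = m * k^2
I = 100.59 * 0.74^2
I = 100.59 * 0.5476 = 55.0831 kg*m^2

55.0831 kg*m^2


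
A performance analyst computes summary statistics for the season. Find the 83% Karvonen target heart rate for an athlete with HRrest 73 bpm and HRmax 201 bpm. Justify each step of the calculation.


Target = HRrest + pct*(HRmax - HRrest)
Heart rate reserve = HRmax - HRrest = 201 - 73 = 128 bpm
Fraction = 83% = 0.83
Target = 73 + 0.83 * 128
Target = 73 + 106.24 = 179.24 bpm

179.24 bpm


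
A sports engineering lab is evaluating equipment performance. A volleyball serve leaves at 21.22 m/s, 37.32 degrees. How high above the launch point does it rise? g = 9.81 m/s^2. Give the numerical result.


H = (v*sin(theta))^2 / (2*g)
vy = v*sin(theta) = 21.22 * sin(37.32 deg) = 12.865 m/s
H = vy^2 / (2*g) = 165.5073 / (2*9.81)
H = 165.5073 / 19.62 = 8.4356 m

8.4356 m


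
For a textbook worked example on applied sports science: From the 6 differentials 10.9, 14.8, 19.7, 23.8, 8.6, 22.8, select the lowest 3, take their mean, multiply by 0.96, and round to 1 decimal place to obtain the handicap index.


All differentials: 10.9, 14.8, 19.7, 23.8, 8.6, 22.8
Sorted: 8.6, 10.9, 14.8, 19.7, 22.8, 23.8
Best 3: 8.6, 10.9, 14.8
Average of best = 34.3 / 3 = 11.4333
Raw index = 11.4333 * 0.96 = 10.976
Handicap index = round(10.976, 1) = 11.0

11.0


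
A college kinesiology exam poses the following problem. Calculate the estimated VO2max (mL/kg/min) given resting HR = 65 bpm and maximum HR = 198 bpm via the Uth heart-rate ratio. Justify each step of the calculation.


VO2max = 15.3 * HRmax / HRrest
VO2max = 15.3 * 198 / 65
VO2max = 3029.4 / 65 = 46.6062 mL/kg/min

46.6062 mL/kg/min


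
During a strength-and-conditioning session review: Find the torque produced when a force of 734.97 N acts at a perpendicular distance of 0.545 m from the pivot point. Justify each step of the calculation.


tau = F * d
tau = 734.97 * 0.545
tau = 400.5587 N*m

400.5587 N*m


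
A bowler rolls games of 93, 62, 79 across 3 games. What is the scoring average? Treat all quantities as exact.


Average = sum / n
Sum = 234
Average = 234 / 3 = 78

78


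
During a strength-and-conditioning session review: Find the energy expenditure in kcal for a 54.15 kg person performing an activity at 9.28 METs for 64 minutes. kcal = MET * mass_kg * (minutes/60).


kcal = MET * mass * time_hr
Convert time: 64 min = 1.0667 hr
kcal = 9.28 * 54.15 * 1.0667
kcal = 536.0128 kcal

536.0128 kcal


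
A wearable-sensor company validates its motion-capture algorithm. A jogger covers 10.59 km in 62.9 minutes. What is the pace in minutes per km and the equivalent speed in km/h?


Pace = time / distance = 62.9 min / 10.59 km = 5.9396 min/km
Speed = distance / time_in_hours = 10.59 / 1.0483 hr
Speed = 10.1017 km/h

5.9396 min/km, 10.1017 km/h


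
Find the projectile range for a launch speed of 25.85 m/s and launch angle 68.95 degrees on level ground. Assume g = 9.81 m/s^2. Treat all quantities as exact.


R = v^2 * sin(2*theta) / g
Convert angle to radians: theta = 68.95 deg = 1.2034 rad
sin(2*theta) = sin(2.4068) = 0.6704
R = 25.85^2 * 0.6704 / 9.81
R = 668.2225 * 0.6704 / 9.81 = 45.6671 m

45.6671 m


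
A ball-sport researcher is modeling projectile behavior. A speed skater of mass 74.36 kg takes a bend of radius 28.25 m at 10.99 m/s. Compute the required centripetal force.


Fc = m * v^2 / r
v^2 = 10.99^2 = 120.7801
Fc = 74.36 * 120.7801 / 28.25
Fc = 8981.2082 / 28.25 = 317.9189 N

317.9189 N


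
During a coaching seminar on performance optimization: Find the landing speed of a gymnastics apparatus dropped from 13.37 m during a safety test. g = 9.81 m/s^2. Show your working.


v = sqrt(2 * g * h)
v = sqrt(2 * 9.81 * 13.37)
v = sqrt(262.3194) = 16.1963 m/s

16.1963 m/s


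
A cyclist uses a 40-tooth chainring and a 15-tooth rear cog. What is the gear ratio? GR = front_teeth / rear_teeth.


GR = front_teeth / rear_teeth
GR = 40 / 15
GR = 2.6667

2.6667


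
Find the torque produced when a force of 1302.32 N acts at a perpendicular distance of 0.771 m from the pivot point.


tau = F * d
tau = 1302.32 * 0.771
tau = 1004.0887 N*m

1004.0887 N*m


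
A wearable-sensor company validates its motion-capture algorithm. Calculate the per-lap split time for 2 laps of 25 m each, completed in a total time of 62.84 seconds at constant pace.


Split time = total_time / n_laps = 62.84 / 2
Split time = 31.42 s per lap

31.42 s


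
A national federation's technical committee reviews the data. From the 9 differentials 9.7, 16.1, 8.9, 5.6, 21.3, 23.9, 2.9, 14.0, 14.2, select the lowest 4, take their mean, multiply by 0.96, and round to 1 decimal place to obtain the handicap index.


All differentials: 9.7, 16.1, 8.9, 5.6, 21.3, 23.9, 2.9, 14.0, 14.2
Sorted: 2.9, 5.6, 8.9, 9.7, 14.0, 14.2, 16.1, 21.3, 23.9
Best 4: 2.9, 5.6, 8.9, 9.7
Average of best = 27.1 / 4 = 6.775
Raw index = 6.775 * 0.96 = 6.504
Handicap index = round(6.504, 1) = 6.5

6.5


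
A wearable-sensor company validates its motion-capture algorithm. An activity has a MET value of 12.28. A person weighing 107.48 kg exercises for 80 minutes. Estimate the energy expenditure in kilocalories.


kcal = MET * mass * time_hr
Convert time: 80 min = 1.3333 hr
kcal = 12.28 * 107.48 * 1.3333
kcal = 1759.8059 kcal

1759.8059 kcal


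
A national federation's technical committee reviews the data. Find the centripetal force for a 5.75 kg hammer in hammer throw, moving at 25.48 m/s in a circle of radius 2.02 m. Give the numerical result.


Fc = m * v^2 / r
v^2 = 25.48^2 = 649.2304
Fc = 5.75 * 649.2304 / 2.02
Fc = 3733.0748 / 2.02 = 1848.0568 N

1848.0568 N


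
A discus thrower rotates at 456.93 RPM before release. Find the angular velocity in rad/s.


omega = RPM * 2 * pi / 60
omega = 456.93 * 2 * 3.14159 / 60
omega = 2870.9759 / 60 = 47.8496 rad/s

47.8496 rad/s


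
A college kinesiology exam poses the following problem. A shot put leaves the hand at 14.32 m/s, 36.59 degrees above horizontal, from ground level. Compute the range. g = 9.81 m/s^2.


R = v^2 * sin(2*theta) / g
Convert angle to radians: theta = 36.59 deg = 0.6386 rad
sin(2*theta) = sin(1.2772) = 0.9572
R = 14.32^2 * 0.9572 / 9.81
R = 205.0624 * 0.9572 / 9.81 = 20.0091 m

20.0091 m


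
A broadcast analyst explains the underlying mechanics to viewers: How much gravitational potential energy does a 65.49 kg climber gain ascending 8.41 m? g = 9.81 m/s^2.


PE = m * g * h
PE = 65.49 * 9.81 * 8.41
PE = 642.4569 * 8.41 = 5403.0625 J

5403.0625 J


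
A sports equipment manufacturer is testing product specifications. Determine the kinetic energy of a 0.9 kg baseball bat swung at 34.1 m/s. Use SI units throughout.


KE = 0.5 * m * v^2
KE = 0.5 * 0.9 * 34.1^2
KE = 0.5 * 0.9 * 1162.81 = 523.2645 J

523.2645 J


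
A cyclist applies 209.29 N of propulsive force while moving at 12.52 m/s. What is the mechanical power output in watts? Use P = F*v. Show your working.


P = F * v
P = 209.29 * 12.52
P = 2620.3108 W

2620.3108 W


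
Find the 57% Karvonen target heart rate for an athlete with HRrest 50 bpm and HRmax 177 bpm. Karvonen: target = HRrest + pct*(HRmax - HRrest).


Target = HRrest + pct*(HRmax - HRrest)
Heart rate reserve = HRmax - HRrest = 177 - 50 = 127 bpm
Fraction = 57% = 0.57
Target = 50 + 0.57 * 127
Target = 50 + 72.39 = 122.39 bpm

122.39 bpm


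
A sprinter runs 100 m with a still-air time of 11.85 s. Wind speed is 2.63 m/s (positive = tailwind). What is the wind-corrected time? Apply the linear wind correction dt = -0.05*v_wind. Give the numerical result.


dt = -0.05 * v_wind = -0.05 * 2.63 = -0.1315 s
t_corrected = t_still + dt = 11.85 + (-0.1315)
t_corrected = 11.7185 s

11.7185 s


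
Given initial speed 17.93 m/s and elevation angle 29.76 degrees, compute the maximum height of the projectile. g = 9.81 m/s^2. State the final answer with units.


H = (v*sin(theta))^2 / (2*g)
vy = v*sin(theta) = 17.93 * sin(29.76 deg) = 8.8999 m/s
H = vy^2 / (2*g) = 79.2078 / (2*9.81)
H = 79.2078 / 19.62 = 4.0371 m

4.0371 m


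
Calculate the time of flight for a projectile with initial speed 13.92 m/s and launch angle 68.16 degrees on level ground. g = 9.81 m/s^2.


T = 2*v*sin(theta)/g
sin(theta) = sin(68.16 deg) = 0.9282
T = 2*13.92*0.9282 / 9.81
T = 25.8418 / 9.81 = 2.6342 s

2.6342 s


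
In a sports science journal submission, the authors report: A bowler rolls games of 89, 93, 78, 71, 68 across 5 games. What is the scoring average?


Average = sum / n
Sum = 399
Average = 399 / 5 = 79.8

79.8


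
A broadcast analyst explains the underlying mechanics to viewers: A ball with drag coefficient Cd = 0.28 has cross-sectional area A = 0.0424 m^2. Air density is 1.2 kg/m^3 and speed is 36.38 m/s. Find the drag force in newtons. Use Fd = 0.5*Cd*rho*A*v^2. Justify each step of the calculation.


Fd = 0.5 * Cd * rho * A * v^2
Fd = 0.5 * 0.28 * 1.2 * 0.0424 * 36.38^2
v^2 = 1323.5044
Fd = 0.5 * 0.28 * 1.2 * 0.0424 * 1323.5044 = 9.4276 N

9.4276 N


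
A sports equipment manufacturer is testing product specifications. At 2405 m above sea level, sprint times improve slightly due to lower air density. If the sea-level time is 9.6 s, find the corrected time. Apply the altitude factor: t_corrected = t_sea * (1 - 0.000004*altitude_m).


Correction factor = 1 - 0.000004 * 2405 = 0.99038
t_corrected = t_sea * factor = 9.6 * 0.99038
t_corrected = 9.5076 s

9.5076 s


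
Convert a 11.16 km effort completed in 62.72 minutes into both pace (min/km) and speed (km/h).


Pace = time / distance = 62.72 min / 11.16 km = 5.6201 min/km
Speed = distance / time_in_hours = 11.16 / 1.0453 hr
Speed = 10.676 km/h

5.6201 min/km, 10.676 km/h


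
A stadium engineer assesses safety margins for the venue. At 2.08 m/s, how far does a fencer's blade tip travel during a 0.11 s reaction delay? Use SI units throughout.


d = v * t
d = 2.08 * 0.11
d = 0.2288 m

0.2288 m


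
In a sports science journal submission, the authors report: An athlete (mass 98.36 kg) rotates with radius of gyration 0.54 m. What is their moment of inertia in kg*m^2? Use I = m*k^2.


I = m * k^2
I = 98.36 * 0.54^2
I = 98.36 * 0.2916 = 28.6818 kg*m^2

28.6818 kg*m^2


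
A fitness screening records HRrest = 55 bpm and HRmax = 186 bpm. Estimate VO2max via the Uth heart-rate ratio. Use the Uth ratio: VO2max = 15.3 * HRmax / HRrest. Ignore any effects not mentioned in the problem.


VO2max = 15.3 * HRmax / HRrest
VO2max = 15.3 * 186 / 55
VO2max = 2845.8 / 55 = 51.7418 mL/kg/min

51.7418 mL/kg/min


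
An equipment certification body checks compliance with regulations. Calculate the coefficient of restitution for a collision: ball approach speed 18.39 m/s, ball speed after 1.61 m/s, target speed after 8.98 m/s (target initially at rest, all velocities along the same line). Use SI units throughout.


e = (v2_after - v1_after) / (v1_before - v2_before)
Numerator = 8.98 - 1.61 = 7.37
Denominator = 18.39 - 0 = 18.39
e = 7.37 / 18.39 = 0.4008

0.4008


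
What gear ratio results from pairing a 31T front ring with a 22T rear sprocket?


GR = front_teeth / rear_teeth
GR = 31 / 22
GR = 1.4091

1.4091


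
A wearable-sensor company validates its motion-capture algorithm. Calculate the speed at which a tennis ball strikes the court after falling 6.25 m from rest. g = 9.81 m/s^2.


v = sqrt(2 * g * h)
v = sqrt(2 * 9.81 * 6.25)
v = sqrt(122.625) = 11.0736 m/s

11.0736 m/s


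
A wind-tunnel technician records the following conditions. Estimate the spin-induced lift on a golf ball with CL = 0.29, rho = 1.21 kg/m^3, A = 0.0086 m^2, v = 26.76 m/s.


FM = 0.5 * CL * rho * A * v^2
FM = 0.5 * 0.29 * 1.21 * 0.0086 * 26.76^2
v^2 = 716.0976
FM = 0.5 * 0.29 * 1.21 * 0.0086 * 716.0976 = 1.0805 N

1.0805 N


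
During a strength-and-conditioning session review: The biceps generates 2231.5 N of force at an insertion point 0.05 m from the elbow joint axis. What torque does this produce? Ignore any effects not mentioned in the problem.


tau = F * d
tau = 2231.5 * 0.05
tau = 111.575 N*m

111.575 N*m


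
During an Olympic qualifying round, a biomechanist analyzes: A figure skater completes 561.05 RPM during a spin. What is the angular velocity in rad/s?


omega = RPM * 2 * pi / 60
omega = 561.05 * 2 * 3.14159 / 60
omega = 3525.1811 / 60 = 58.753 rad/s

58.753 rad/s


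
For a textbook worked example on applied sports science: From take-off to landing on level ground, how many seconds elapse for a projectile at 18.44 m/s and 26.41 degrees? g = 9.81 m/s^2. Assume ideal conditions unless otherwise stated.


T = 2*v*sin(theta)/g
sin(theta) = sin(26.41 deg) = 0.4448
T = 2*18.44*0.4448 / 9.81
T = 16.4039 / 9.81 = 1.6722 s

1.6722 s


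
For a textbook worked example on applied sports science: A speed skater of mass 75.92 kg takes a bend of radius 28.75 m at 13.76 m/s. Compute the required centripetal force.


Fc = m * v^2 / r
v^2 = 13.76^2 = 189.3376
Fc = 75.92 * 189.3376 / 28.75
Fc = 14374.5106 / 28.75 = 499.983 N

499.983 N


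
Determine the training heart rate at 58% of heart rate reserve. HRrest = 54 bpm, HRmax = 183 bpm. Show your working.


Target = HRrest + pct*(HRmax - HRrest)
Heart rate reserve = HRmax - HRrest = 183 - 54 = 129 bpm
Fraction = 58% = 0.58
Target = 54 + 0.58 * 129
Target = 54 + 74.82 = 128.82 bpm

128.82 bpm


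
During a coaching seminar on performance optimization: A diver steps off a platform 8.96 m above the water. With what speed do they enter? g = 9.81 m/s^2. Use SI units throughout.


v = sqrt(2 * g * h)
v = sqrt(2 * 9.81 * 8.96)
v = sqrt(175.7952) = 13.2588 m/s

13.2588 m/s


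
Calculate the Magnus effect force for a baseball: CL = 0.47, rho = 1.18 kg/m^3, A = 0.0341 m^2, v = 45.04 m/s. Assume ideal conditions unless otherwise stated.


FM = 0.5 * CL * rho * A * v^2
FM = 0.5 * 0.47 * 1.18 * 0.0341 * 45.04^2
v^2 = 2028.6016
FM = 0.5 * 0.47 * 1.18 * 0.0341 * 2028.6016 = 19.1823 N

19.1823 N


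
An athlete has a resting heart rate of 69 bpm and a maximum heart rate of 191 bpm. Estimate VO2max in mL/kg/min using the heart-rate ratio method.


VO2max = 15.3 * HRmax / HRrest
VO2max = 15.3 * 191 / 69
VO2max = 2922.3 / 69 = 42.3522 mL/kg/min

42.3522 mL/kg/min


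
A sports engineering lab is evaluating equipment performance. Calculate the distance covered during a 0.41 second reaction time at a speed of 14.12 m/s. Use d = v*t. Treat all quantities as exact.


d = v * t
d = 14.12 * 0.41
d = 5.7892 m

5.7892 m


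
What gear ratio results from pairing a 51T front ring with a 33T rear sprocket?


GR = front_teeth / rear_teeth
GR = 51 / 33
GR = 1.5455

1.5455


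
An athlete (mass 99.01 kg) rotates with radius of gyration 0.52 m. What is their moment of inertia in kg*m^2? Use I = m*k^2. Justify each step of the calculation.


I = m * k^2
I = 99.01 * 0.52^2
I = 99.01 * 0.2704 = 26.7723 kg*m^2

26.7723 kg*m^2


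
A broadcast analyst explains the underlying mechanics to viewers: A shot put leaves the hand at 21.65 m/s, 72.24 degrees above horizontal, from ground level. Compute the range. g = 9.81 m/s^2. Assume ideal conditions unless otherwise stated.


R = v^2 * sin(2*theta) / g
Convert angle to radians: theta = 72.24 deg = 1.2608 rad
sin(2*theta) = sin(2.5217) = 0.581
R = 21.65^2 * 0.581 / 9.81
R = 468.7225 * 0.581 / 9.81 = 27.7596 m

27.7596 m


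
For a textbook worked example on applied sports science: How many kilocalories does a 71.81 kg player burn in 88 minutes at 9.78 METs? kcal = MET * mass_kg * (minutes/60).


kcal = MET * mass * time_hr
Convert time: 88 min = 1.4667 hr
kcal = 9.78 * 71.81 * 1.4667
kcal = 1030.0426 kcal

1030.0426 kcal


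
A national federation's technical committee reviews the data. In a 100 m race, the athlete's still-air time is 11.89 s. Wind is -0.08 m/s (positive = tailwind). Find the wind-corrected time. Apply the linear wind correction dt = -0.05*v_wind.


dt = -0.05 * v_wind = -0.05 * -0.08 = 0.004 s
t_corrected = t_still + dt = 11.89 + (0.004)
t_corrected = 11.894 s

11.894 s


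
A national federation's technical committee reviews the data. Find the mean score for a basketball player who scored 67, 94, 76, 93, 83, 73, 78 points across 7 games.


Average = sum / n
Sum = 564
Average = 564 / 7 = 80.5714

80.5714


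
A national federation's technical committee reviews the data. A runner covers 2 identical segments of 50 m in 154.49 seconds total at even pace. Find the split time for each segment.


Split time = total_time / n_laps = 154.49 / 2
Split time = 77.245 s per lap

77.245 s


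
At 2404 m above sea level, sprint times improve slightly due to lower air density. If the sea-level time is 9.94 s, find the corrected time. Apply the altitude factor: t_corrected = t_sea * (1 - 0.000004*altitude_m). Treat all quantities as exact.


Correction factor = 1 - 0.000004 * 2404 = 0.990384
t_corrected = t_sea * factor = 9.94 * 0.990384
t_corrected = 9.8444 s

9.8444 s


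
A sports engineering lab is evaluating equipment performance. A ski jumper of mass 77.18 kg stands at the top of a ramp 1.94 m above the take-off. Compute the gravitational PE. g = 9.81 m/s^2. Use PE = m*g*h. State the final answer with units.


PE = m * g * h
PE = 77.18 * 9.81 * 1.94
PE = 757.1358 * 1.94 = 1468.8435 J

1468.8435 J


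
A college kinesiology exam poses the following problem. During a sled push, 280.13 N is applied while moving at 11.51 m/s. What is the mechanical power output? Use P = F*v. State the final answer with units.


P = F * v
P = 280.13 * 11.51
P = 3224.2963 W

3224.2963 W


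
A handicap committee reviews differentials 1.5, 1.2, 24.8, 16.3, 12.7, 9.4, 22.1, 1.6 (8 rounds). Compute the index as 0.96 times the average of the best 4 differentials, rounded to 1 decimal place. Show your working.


All differentials: 1.5, 1.2, 24.8, 16.3, 12.7, 9.4, 22.1, 1.6
Sorted: 1.2, 1.5, 1.6, 9.4, 12.7, 16.3, 22.1, 24.8
Best 4: 1.2, 1.5, 1.6, 9.4
Average of best = 13.7 / 4 = 3.425
Raw index = 3.425 * 0.96 = 3.288
Handicap index = round(3.288, 1) = 3.3

3.3


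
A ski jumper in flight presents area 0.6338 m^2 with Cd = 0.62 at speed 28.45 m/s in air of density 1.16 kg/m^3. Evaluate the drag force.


Fd = 0.5 * Cd * rho * A * v^2
Fd = 0.5 * 0.62 * 1.16 * 0.6338 * 28.45^2
v^2 = 809.4025
Fd = 0.5 * 0.62 * 1.16 * 0.6338 * 809.4025 = 184.4745 N

184.4745 N


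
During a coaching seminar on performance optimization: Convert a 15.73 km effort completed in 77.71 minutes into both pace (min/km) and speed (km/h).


Pace = time / distance = 77.71 min / 15.73 km = 4.9402 min/km
Speed = distance / time_in_hours = 15.73 / 1.2952 hr
Speed = 12.1452 km/h

4.9402 min/km, 12.1452 km/h


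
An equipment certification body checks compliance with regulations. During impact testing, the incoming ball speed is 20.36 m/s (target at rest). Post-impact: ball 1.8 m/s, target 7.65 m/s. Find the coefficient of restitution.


e = (v2_after - v1_after) / (v1_before - v2_before)
Numerator = 7.65 - 1.8 = 5.85
Denominator = 20.36 - 0 = 20.36
e = 5.85 / 20.36 = 0.2873

0.2873


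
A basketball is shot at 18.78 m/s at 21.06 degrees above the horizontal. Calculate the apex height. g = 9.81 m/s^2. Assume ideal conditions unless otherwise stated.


H = (v*sin(theta))^2 / (2*g)
vy = v*sin(theta) = 18.78 * sin(21.06 deg) = 6.7485 m/s
H = vy^2 / (2*g) = 45.5423 / (2*9.81)
H = 45.5423 / 19.62 = 2.3212 m

2.3212 m


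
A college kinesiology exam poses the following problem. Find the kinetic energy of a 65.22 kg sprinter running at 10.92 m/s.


KE = 0.5 * m * v^2
KE = 0.5 * 65.22 * 10.92^2
KE = 0.5 * 65.22 * 119.2464 = 3888.6251 J

3888.6251 J


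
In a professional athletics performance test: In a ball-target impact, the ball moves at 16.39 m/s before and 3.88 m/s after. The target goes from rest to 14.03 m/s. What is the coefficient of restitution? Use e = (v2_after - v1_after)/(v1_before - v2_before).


e = (v2_after - v1_after) / (v1_before - v2_before)
Numerator = 14.03 - 3.88 = 10.15
Denominator = 16.39 - 0 = 16.39
e = 10.15 / 16.39 = 0.6193

0.6193


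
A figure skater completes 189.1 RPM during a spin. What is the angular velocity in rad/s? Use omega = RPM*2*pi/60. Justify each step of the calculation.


omega = RPM * 2 * pi / 60
omega = 189.1 * 2 * 3.14159 / 60
omega = 1188.1503 / 60 = 19.8025 rad/s

19.8025 rad/s


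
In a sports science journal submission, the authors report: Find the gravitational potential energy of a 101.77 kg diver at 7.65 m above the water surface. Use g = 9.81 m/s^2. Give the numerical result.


PE = m * g * h
PE = 101.77 * 9.81 * 7.65
PE = 998.3637 * 7.65 = 7637.4823 J

7637.4823 J


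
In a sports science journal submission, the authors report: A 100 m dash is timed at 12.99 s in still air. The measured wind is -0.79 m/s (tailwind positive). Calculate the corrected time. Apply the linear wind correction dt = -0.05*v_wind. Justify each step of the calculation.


dt = -0.05 * v_wind = -0.05 * -0.79 = 0.0395 s
t_corrected = t_still + dt = 12.99 + (0.0395)
t_corrected = 13.0295 s

13.0295 s


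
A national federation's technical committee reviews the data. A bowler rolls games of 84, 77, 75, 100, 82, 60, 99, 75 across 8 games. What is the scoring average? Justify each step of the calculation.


Average = sum / n
Sum = 652
Average = 652 / 8 = 81.5

81.5


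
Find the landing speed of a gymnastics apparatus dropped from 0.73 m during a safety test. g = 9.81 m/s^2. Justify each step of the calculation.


v = sqrt(2 * g * h)
v = sqrt(2 * 9.81 * 0.73)
v = sqrt(14.3226) = 3.7845 m/s

3.7845 m/s


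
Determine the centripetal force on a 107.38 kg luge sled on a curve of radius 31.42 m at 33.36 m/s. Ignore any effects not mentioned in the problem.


Fc = m * v^2 / r
v^2 = 33.36^2 = 1112.8896
Fc = 107.38 * 1112.8896 / 31.42
Fc = 119502.0852 / 31.42 = 3803.3764 N

3803.3764 N


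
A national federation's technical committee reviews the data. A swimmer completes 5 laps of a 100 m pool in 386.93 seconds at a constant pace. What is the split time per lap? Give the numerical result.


Split time = total_time / n_laps = 386.93 / 5
Split time = 77.386 s per lap

77.386 s


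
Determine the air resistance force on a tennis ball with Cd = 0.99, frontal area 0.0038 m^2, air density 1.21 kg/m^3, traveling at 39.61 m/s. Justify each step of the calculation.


Fd = 0.5 * Cd * rho * A * v^2
Fd = 0.5 * 0.99 * 1.21 * 0.0038 * 39.61^2
v^2 = 1568.9521
Fd = 0.5 * 0.99 * 1.21 * 0.0038 * 1568.9521 = 3.571 N

3.571 N


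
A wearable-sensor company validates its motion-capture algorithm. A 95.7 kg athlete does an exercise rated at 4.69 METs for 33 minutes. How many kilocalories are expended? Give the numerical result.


kcal = MET * mass * time_hr
Convert time: 33 min = 0.55 hr
kcal = 4.69 * 95.7 * 0.55
kcal = 246.8582 kcal

246.8582 kcal


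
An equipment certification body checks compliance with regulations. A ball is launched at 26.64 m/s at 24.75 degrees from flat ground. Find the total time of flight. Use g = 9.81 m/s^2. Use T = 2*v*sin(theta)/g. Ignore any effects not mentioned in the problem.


T = 2*v*sin(theta)/g
sin(theta) = sin(24.75 deg) = 0.4187
T = 2*26.64*0.4187 / 9.81
T = 22.3062 / 9.81 = 2.2738 s

2.2738 s


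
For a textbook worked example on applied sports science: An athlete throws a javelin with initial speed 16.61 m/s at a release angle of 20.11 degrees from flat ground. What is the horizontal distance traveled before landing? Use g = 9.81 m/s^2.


R = v^2 * sin(2*theta) / g
Convert angle to radians: theta = 20.11 deg = 0.351 rad
sin(2*theta) = sin(0.702) = 0.6457
R = 16.61^2 * 0.6457 / 9.81
R = 275.8921 * 0.6457 / 9.81 = 18.1601 m

18.1601 m


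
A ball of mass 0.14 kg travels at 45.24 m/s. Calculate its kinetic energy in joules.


KE = 0.5 * m * v^2
KE = 0.5 * 0.14 * 45.24^2
KE = 0.5 * 0.14 * 2046.6576 = 143.266 J

143.266 J


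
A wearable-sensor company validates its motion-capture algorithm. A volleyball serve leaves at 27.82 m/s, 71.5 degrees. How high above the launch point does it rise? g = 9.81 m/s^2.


H = (v*sin(theta))^2 / (2*g)
vy = v*sin(theta) = 27.82 * sin(71.5 deg) = 26.3824 m/s
H = vy^2 / (2*g) = 696.0291 / (2*9.81)
H = 696.0291 / 19.62 = 35.4755 m

35.4755 m


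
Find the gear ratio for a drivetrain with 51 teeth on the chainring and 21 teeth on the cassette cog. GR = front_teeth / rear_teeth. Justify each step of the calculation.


GR = front_teeth / rear_teeth
GR = 51 / 21
GR = 2.4286

2.4286


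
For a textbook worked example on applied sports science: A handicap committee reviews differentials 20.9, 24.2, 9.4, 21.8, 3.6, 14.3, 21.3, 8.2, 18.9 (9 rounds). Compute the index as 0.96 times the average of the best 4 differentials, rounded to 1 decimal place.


All differentials: 20.9, 24.2, 9.4, 21.8, 3.6, 14.3, 21.3, 8.2, 18.9
Sorted: 3.6, 8.2, 9.4, 14.3, 18.9, 20.9, 21.3, 21.8, 24.2
Best 4: 3.6, 8.2, 9.4, 14.3
Average of best = 35.5 / 4 = 8.875
Raw index = 8.875 * 0.96 = 8.52
Handicap index = round(8.52, 1) = 8.5

8.5


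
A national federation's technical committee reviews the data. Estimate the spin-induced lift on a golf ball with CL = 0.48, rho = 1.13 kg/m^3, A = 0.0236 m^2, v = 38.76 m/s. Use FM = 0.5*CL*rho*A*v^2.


FM = 0.5 * CL * rho * A * v^2
FM = 0.5 * 0.48 * 1.13 * 0.0236 * 38.76^2
v^2 = 1502.3376
FM = 0.5 * 0.48 * 1.13 * 0.0236 * 1502.3376 = 9.6154 N

9.6154 N


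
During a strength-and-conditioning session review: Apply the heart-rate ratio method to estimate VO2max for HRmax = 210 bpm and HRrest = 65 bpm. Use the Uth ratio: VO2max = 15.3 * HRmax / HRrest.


VO2max = 15.3 * HRmax / HRrest
VO2max = 15.3 * 210 / 65
VO2max = 3213 / 65 = 49.4308 mL/kg/min

49.4308 mL/kg/min


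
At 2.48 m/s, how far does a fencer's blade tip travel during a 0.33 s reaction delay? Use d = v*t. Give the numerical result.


d = v * t
d = 2.48 * 0.33
d = 0.8184 m

0.8184 m


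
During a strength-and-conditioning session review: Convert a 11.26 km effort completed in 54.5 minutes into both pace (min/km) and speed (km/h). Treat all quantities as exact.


Pace = time / distance = 54.5 min / 11.26 km = 4.8401 min/km
Speed = distance / time_in_hours = 11.26 / 0.9083 hr
Speed = 12.3963 km/h

4.8401 min/km, 12.3963 km/h


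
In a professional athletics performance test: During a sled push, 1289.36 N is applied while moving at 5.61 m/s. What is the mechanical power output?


P = F * v
P = 1289.36 * 5.61
P = 7233.3096 W

7233.3096 W


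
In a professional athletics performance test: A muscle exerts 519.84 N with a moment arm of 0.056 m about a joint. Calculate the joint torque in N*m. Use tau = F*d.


tau = F * d
tau = 519.84 * 0.056
tau = 29.111 N*m

29.111 N*m


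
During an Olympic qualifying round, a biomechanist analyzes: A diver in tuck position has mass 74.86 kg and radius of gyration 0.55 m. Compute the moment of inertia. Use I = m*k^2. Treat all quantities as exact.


I = m * k^2
I = 74.86 * 0.55^2
I = 74.86 * 0.3025 = 22.6452 kg*m^2

22.6452 kg*m^2


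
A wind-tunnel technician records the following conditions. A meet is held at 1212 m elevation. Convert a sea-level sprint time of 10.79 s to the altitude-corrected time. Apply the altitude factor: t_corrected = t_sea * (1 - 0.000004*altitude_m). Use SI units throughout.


Correction factor = 1 - 0.000004 * 1212 = 0.995152
t_corrected = t_sea * factor = 10.79 * 0.995152
t_corrected = 10.7377 s

10.7377 s


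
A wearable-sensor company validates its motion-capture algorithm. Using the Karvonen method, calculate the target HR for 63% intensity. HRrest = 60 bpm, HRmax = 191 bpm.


Target = HRrest + pct*(HRmax - HRrest)
Heart rate reserve = HRmax - HRrest = 191 - 60 = 131 bpm
Fraction = 63% = 0.63
Target = 60 + 0.63 * 131
Target = 60 + 82.53 = 142.53 bpm

142.53 bpm


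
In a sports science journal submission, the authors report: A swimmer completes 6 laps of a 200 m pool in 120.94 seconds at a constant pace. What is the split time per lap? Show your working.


Split time = total_time / n_laps = 120.94 / 6
Split time = 20.1567 s per lap

20.1567 s


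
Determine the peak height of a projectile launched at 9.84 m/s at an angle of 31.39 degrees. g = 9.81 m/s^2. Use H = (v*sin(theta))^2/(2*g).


H = (v*sin(theta))^2 / (2*g)
vy = v*sin(theta) = 9.84 * sin(31.39 deg) = 5.1253 m/s
H = vy^2 / (2*g) = 26.2684 / (2*9.81)
H = 26.2684 / 19.62 = 1.3389 m

1.3389 m


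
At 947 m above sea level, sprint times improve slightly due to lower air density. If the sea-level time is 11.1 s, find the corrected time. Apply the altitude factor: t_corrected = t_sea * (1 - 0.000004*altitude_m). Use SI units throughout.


Correction factor = 1 - 0.000004 * 947 = 0.996212
t_corrected = t_sea * factor = 11.1 * 0.996212
t_corrected = 11.058 s

11.058 s


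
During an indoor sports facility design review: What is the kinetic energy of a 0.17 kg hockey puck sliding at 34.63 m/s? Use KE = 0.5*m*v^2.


KE = 0.5 * m * v^2
KE = 0.5 * 0.17 * 34.63^2
KE = 0.5 * 0.17 * 1199.2369 = 101.9351 J

101.9351 J


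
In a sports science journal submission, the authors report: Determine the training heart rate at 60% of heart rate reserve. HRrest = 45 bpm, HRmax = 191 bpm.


Target = HRrest + pct*(HRmax - HRrest)
Heart rate reserve = HRmax - HRrest = 191 - 45 = 146 bpm
Fraction = 60% = 0.6
Target = 45 + 0.6 * 146
Target = 45 + 87.6 = 132.6 bpm

132.6 bpm


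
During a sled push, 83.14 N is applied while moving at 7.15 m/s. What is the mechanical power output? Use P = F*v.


P = F * v
P = 83.14 * 7.15
P = 594.451 W

594.451 W


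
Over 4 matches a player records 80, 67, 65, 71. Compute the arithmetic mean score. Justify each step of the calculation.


Average = sum / n
Sum = 283
Average = 283 / 4 = 70.75

70.75


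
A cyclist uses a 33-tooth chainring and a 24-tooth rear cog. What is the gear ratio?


GR = front_teeth / rear_teeth
GR = 33 / 24
GR = 1.375

1.375


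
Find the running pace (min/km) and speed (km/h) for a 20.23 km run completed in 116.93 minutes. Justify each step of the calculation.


Pace = time / distance = 116.93 min / 20.23 km = 5.78 min/km
Speed = distance / time_in_hours = 20.23 / 1.9488 hr
Speed = 10.3806 km/h

5.78 min/km, 10.3806 km/h


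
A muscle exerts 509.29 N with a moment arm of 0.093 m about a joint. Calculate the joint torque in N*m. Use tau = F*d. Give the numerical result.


tau = F * d
tau = 509.29 * 0.093
tau = 47.364 N*m

47.364 N*m


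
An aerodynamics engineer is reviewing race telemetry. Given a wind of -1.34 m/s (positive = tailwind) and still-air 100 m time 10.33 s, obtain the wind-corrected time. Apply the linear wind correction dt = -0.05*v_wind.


dt = -0.05 * v_wind = -0.05 * -1.34 = 0.067 s
t_corrected = t_still + dt = 10.33 + (0.067)
t_corrected = 10.397 s

10.397 s


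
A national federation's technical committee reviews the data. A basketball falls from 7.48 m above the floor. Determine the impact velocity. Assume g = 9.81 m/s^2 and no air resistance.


v = sqrt(2 * g * h)
v = sqrt(2 * 9.81 * 7.48)
v = sqrt(146.7576) = 12.1144 m/s

12.1144 m/s


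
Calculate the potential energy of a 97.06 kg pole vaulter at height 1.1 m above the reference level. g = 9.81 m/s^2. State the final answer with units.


PE = m * g * h
PE = 97.06 * 9.81 * 1.1
PE = 952.1586 * 1.1 = 1047.3745 J

1047.3745 J


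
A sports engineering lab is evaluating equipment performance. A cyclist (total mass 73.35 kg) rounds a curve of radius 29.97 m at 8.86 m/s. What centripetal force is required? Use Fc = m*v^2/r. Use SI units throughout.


Fc = m * v^2 / r
v^2 = 8.86^2 = 78.4996
Fc = 73.35 * 78.4996 / 29.97
Fc = 5757.9457 / 29.97 = 192.1236 N

192.1236 N


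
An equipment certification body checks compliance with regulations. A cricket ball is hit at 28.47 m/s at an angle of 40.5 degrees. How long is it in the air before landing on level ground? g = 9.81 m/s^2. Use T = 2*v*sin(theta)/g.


T = 2*v*sin(theta)/g
sin(theta) = sin(40.5 deg) = 0.6494
T = 2*28.47*0.6494 / 9.81
T = 36.9796 / 9.81 = 3.7696 s

3.7696 s


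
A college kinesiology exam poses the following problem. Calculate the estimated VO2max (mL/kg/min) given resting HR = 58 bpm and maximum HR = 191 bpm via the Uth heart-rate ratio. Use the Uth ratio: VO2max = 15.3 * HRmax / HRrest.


VO2max = 15.3 * HRmax / HRrest
VO2max = 15.3 * 191 / 58
VO2max = 2922.3 / 58 = 50.3845 mL/kg/min

50.3845 mL/kg/min


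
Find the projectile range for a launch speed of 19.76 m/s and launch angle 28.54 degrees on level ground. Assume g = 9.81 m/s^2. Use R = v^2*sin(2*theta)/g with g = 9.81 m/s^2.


R = v^2 * sin(2*theta) / g
Convert angle to radians: theta = 28.54 deg = 0.4981 rad
sin(2*theta) = sin(0.9962) = 0.8394
R = 19.76^2 * 0.8394 / 9.81
R = 390.4576 * 0.8394 / 9.81 = 33.411 m

33.411 m


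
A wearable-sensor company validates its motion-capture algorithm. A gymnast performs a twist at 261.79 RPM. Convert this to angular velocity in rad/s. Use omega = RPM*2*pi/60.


omega = RPM * 2 * pi / 60
omega = 261.79 * 2 * 3.14159 / 60
omega = 1644.8751 / 60 = 27.4146 rad/s

27.4146 rad/s


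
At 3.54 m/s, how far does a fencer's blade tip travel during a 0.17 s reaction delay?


d = v * t
d = 3.54 * 0.17
d = 0.6018 m

0.6018 m


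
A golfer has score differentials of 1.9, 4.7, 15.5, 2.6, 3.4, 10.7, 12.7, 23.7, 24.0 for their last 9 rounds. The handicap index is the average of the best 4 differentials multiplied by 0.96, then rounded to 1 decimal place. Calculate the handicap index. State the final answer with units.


All differentials: 1.9, 4.7, 15.5, 2.6, 3.4, 10.7, 12.7, 23.7, 24.0
Sorted: 1.9, 2.6, 3.4, 4.7, 10.7, 12.7, 15.5, 23.7, 24.0
Best 4: 1.9, 2.6, 3.4, 4.7
Average of best = 12.6 / 4 = 3.15
Raw index = 3.15 * 0.96 = 3.024
Handicap index = round(3.024, 1) = 3.0

3.0


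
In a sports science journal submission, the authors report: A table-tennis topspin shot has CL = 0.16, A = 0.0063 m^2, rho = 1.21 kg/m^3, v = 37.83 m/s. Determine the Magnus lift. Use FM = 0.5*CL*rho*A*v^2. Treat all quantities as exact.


FM = 0.5 * CL * rho * A * v^2
FM = 0.5 * 0.16 * 1.21 * 0.0063 * 37.83^2
v^2 = 1431.1089
FM = 0.5 * 0.16 * 1.21 * 0.0063 * 1431.1089 = 0.8727 N

0.8727 N


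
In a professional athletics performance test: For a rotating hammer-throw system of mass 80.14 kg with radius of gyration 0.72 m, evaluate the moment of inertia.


I = m * k^2
I = 80.14 * 0.72^2
I = 80.14 * 0.5184 = 41.5446 kg*m^2

41.5446 kg*m^2


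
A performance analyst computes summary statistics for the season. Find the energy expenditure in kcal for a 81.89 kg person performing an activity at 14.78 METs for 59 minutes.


kcal = MET * mass * time_hr
Convert time: 59 min = 0.9833 hr
kcal = 14.78 * 81.89 * 0.9833
kcal = 1190.162 kcal

1190.162 kcal


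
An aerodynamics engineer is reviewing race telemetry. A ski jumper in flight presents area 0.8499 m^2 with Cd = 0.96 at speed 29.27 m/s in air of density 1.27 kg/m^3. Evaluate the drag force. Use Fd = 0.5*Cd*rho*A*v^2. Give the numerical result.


Fd = 0.5 * Cd * rho * A * v^2
Fd = 0.5 * 0.96 * 1.27 * 0.8499 * 29.27^2
v^2 = 856.7329
Fd = 0.5 * 0.96 * 1.27 * 0.8499 * 856.7329 = 443.8725 N

443.8725 N


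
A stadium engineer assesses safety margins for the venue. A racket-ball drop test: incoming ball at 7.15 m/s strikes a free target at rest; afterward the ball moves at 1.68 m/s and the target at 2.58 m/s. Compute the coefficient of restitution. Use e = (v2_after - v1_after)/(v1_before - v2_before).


e = (v2_after - v1_after) / (v1_before - v2_before)
Numerator = 2.58 - 1.68 = 0.9
Denominator = 7.15 - 0 = 7.15
e = 0.9 / 7.15 = 0.1259

0.1259


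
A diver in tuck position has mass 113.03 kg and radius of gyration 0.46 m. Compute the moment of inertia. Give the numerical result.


I = m * k^2
I = 113.03 * 0.46^2
I = 113.03 * 0.2116 = 23.9171 kg*m^2

23.9171 kg*m^2


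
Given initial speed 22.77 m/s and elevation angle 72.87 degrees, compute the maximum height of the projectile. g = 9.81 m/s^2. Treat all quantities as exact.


H = (v*sin(theta))^2 / (2*g)
vy = v*sin(theta) = 22.77 * sin(72.87 deg) = 21.7599 m/s
H = vy^2 / (2*g) = 473.4932 / (2*9.81)
H = 473.4932 / 19.62 = 24.1332 m

24.1332 m


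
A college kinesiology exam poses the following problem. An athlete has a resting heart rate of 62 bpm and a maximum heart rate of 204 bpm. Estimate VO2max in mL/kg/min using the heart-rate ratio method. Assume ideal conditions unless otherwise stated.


VO2max = 15.3 * HRmax / HRrest
VO2max = 15.3 * 204 / 62
VO2max = 3121.2 / 62 = 50.3419 mL/kg/min

50.3419 mL/kg/min
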